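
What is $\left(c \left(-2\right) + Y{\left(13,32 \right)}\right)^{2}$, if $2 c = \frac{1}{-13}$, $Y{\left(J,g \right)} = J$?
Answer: $\frac{28900}{169} \approx 171.01$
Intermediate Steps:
$c = - \frac{1}{26}$ ($c = \frac{1}{2 \left(-13\right)} = \frac{1}{2} \left(- \frac{1}{13}\right) = - \frac{1}{26} \approx -0.038462$)
$\left(c \left(-2\right) + Y{\left(13,32 \right)}\right)^{2} = \left(\left(- \frac{1}{26}\right) \left(-2\right) + 13\right)^{2} = \left(\frac{1}{13} + 13\right)^{2} = \left(\frac{170}{13}\right)^{2} = \frac{28900}{169}$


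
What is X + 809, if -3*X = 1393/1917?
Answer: 4651166/5751 ≈ 808.76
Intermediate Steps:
X = -1393/5751 (X = -1393/(3*1917) = -⅓*1393/1917 = -1393/5751 ≈ -0.24222)
X + 809 = -1393/5751 + 809 = 4651166/5751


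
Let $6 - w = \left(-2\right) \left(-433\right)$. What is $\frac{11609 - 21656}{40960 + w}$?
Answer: $- \frac{10047}{40100} \approx -0.25055$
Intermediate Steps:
$w = -860$ ($w = 6 - \left(-2\right) \left(-433\right) = 6 - 866 = -860$)
$\frac{11609 - 21656}{40960 + w} = \frac{11609 - 21656}{40960 - 860} = - \frac{10047}{40100}$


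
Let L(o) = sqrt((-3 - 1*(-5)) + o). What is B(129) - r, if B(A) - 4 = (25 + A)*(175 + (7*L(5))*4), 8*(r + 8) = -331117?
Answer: 546813/8 + 4312*sqrt(7) ≈ 79760.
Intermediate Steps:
L(o) = sqrt(2 + o) (L(o) = sqrt((-3 + 5) + o) = sqrt(2 + o))
r = -331181/8 (r = -8 + (1/8)*(-331117) = -8 - 331117/8 = -331181/8 ≈ -41398.)
B(A) = 4 + (25 + A)*(175 + 28*sqrt(7)) (B(A) = 4 + (25 + A)*(175 + (7*sqrt(2 + 5))*4) = 4 + (25 + A)*(175 + (7*sqrt(7))*4) = 4 + (25 + A)*(175 + 28*sqrt(7)))
B(129) - r = (4379 + 175*129 + 700*sqrt(7) + 28*129*sqrt(7)) - 1*(-331181/8) = (4379 + 22575 + 700*sqrt(7) + 3612*sqrt(7)) + 331181/8 = (26954 + 4312*sqrt(7)) + 331181/8 = 546813/8 + 4312*sqrt(7)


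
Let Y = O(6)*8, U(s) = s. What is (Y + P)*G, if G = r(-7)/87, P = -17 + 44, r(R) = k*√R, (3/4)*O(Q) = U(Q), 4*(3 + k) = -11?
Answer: -2093*I*√7/348 ≈ -15.913*I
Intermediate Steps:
k = -23/4 (k = -3 + (¼)*(-11) = -3 - 11/4 = -23/4 ≈ -5.7500)
O(Q) = 4*Q/3
r(R) = -23*√R/4
Y = 64 (Y = ((4/3)*6)*8 = 8*8 = 64)
P = 27
G = -23*I*√7/348 (G = -23*I*√7/4/87 = -23*I*√7/4*(1/87) = -23*I*√7/348 ≈ -0.17486*I)
(Y + P)*G = (64 + 27)*(-23*I*√7/348) = 91*(-23*I*√7/348) = -2093*I*√7/348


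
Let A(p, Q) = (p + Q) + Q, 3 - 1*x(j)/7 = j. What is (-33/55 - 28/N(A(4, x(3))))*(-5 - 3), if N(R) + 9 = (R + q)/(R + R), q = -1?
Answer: -7304/345 ≈ -21.171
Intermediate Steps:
x(j) = 21 - 7*j
A(p, Q) = p + 2*Q (A(p, Q) = (Q + p) + Q = p + 2*Q)
N(R) = -9 + (-1 + R)/(2*R) (N(R) = -9 + (R - 1)/(R + R) = -9 + (-1 + R)/((2*R)) = -9 + (-1 + R)*(1/(2*R)) = -9 + (-1 + R)/(2*R))
(-33/55 - 28/N(A(4, x(3))))*(-5 - 3) = (-33/55 - 28*2*(4 + 2*(21 - 7*3))/(-1 - 17*(4 + 2*(21 - 7*3))))*(-5 - 3) = (-33*1/55 - 28*2*(4 + 2*(21 - 21))/(-1 - 17*(4 + 2*(21 - 21))))*(-8) = (-⅗ - 28*2*(4 + 2*0)/(-1 - 17*(4 + 2*0)))*(-8) = (-⅗ - 28*2*(4 + 0)/(-1 - 17*(4 + 0)))*(-8) = (-⅗ - 28*8/(-1 - 17*4))*(-8) = (-⅗ - 28*8/(-1 - 68))*(-8) = (-⅗ - 28/((½)*(¼)*(-69)))*(-8) = (-⅗ - 28/(-69/8))*(-8) = (-⅗ - 28*(-8/69))*(-8) = (-⅗ + 224/69)*(-8) = (913/345)*(-8) = -7304/345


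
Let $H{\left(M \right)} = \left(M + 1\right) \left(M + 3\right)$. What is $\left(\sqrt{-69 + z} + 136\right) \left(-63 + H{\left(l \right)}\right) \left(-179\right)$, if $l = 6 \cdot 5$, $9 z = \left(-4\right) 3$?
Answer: $-23370240 - 57280 i \sqrt{633} \approx -2.337 \cdot 10^{7} - 1.4411 \cdot 10^{6} i$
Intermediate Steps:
$z = - \frac{4}{3}$ ($z = \frac{\left(-4\right) 3}{9} = \frac{1}{9} \left(-12\right) = - \frac{4}{3} \approx -1.3333$)
$l = 30$
$H{\left(M \right)} = \left(1 + M\right) \left(3 + M\right)$
$\left(\sqrt{-69 + z} + 136\right) \left(-63 + H{\left(l \right)}\right) \left(-179\right) = \left(\sqrt{-69 - \frac{4}{3}} + 136\right) \left(-63 + \left(3 + 30^{2} + 4 \cdot 30\right)\right) \left(-179\right) = \left(\sqrt{- \frac{211}{3}} + 136\right) \left(-63 + \left(3 + 900 + 120\right)\right) \left(-179\right) = \left(\frac{i \sqrt{633}}{3} + 136\right) \left(-63 + 1023\right) \left(-179\right) = \left(136 + \frac{i \sqrt{633}}{3}\right) 960 \left(-179\right) = \left(130560 + 320 i \sqrt{633}\right) \left(-179\right) = -23370240 - 57280 i \sqrt{633}$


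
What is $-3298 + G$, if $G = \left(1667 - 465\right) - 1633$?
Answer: $-3729$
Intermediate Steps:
$G = -431$ ($G = 1202 - 1633 = -431$)
$-3298 + G = -3298 - 431 = -3729$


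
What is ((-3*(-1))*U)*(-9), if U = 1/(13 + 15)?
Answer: -27/28 ≈ -0.96429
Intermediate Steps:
U = 1/28 ≈ 0.035714
((-3*(-1))*U)*(-9) = (-3*(-1)*(1/28))*(-9) = (3*(1/28))*(-9) = (3/28)*(-9) = -27/28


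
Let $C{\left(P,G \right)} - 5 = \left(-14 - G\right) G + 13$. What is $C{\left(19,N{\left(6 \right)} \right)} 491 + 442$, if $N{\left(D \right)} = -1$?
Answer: $15663$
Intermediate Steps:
$C{\left(P,G \right)} = 18 + G \left(-14 - G\right)$ ($C{\left(P,G \right)} = 5 + \left(\left(-14 - G\right) G + 13\right) = 5 + \left(G \left(-14 - G\right) + 13\right) = 5 + \left(13 + G \left(-14 - G\right)\right) = 18 + G \left(-14 - G\right)$)
$C{\left(19,N{\left(6 \right)} \right)} 491 + 442 = \left(18 - \left(-1\right)^{2} - -14\right) 491 + 442 = \left(18 - 1 + 14\right) 491 + 442 = 31 \cdot 491 + 442 = 15221 + 442 = 15663$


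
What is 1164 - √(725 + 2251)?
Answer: 1164 - 4*√186 ≈ 1109.4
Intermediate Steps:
1164 - √(725 + 2251) = 1164 - √2976 = 1164 - 4*√186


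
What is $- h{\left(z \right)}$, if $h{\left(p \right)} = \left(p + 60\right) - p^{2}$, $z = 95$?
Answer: $8870$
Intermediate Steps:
$h{\left(p \right)} = 60 + p - p^{2}$ ($h{\left(p \right)} = \left(60 + p\right) - p^{2} = 60 + p - p^{2}$)
$- h{\left(z \right)} = - (60 + 95 - 95^{2}) = - (60 + 95 - 9025) = \left(-1\right) \left(-8870\right) = 8870$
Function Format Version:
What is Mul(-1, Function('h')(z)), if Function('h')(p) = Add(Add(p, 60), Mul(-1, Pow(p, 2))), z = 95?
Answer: 8870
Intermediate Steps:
Function('h')(p) = Add(60, p, Mul(-1, Pow(p, 2))) (Function('h')(p) = Add(Add(60, p), Mul(-1, Pow(p, 2))) = Add(60, p, Mul(-1, Pow(p, 2))))
Mul(-1, Function('h')(z)) = Mul(-1, Add(60, 95, Mul(-1, Pow(95, 2)))) = Mul(-1, Add(60, 95, Mul(-1, 9025))) = Mul(-1, Add(60, 95, -9025)) = Mul(-1, -8870) = 8870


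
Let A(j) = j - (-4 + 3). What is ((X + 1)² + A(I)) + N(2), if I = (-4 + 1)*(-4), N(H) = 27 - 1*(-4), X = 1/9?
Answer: 3664/81 ≈ 45.235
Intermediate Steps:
X = ⅑ ≈ 0.11111
N(H) = 31 (N(H) = 27 + 4 = 31)
I = 12 (I = -3*(-4) = 12)
A(j) = 1 + j (A(j) = j - 1*(-1) = j + 1 = 1 + j)
((X + 1)² + A(I)) + N(2) = ((⅑ + 1)² + (1 + 12)) + 31 = ((10/9)² + 13) + 31 = (100/81 + 13) + 31 = 1153/81 + 31 = 3664/81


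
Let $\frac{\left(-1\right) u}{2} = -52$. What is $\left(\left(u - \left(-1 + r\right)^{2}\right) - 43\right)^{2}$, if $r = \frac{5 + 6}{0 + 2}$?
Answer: $\frac{26569}{16} \approx 1660.6$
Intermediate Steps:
$u = 104$ ($u = \left(-2\right) \left(-52\right) = 104$)
$r = \frac{11}{2} \approx 5.5$
$\left(\left(u - \left(-1 + r\right)^{2}\right) - 43\right)^{2} = \left(\left(104 - \left(-1 + \frac{11}{2}\right)^{2}\right) - 43\right)^{2} = \left(\left(104 - \left(\frac{9}{2}\right)^{2}\right) - 43\right)^{2} = \left(\left(104 - \frac{81}{4}\right) - 43\right)^{2} = \left(\frac{335}{4} - 43\right)^{2} = \left(\frac{163}{4}\right)^{2} = \frac{26569}{16}$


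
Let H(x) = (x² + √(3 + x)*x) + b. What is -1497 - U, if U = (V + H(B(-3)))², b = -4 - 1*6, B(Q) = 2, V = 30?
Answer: -2093 - 96*√5 ≈ -2307.7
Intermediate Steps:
b = -10 (b = -4 - 6 = -10)
H(x) = -10 + x² + x*√(3 + x) (H(x) = (x² + √(3 + x)*x) - 10 = (x² + x*√(3 + x)) - 10 = -10 + x² + x*√(3 + x))
U = (24 + 2*√5)² (U = (30 + (-10 + 2² + 2*√(3 + 2)))² = (30 + (-10 + 4 + 2*√5))² = (30 + (-6 + 2*√5))² = (24 + 2*√5)² ≈ 810.66)
-1497 - U = -1497 - (596 + 96*√5) = -1497 + (-596 - 96*√5) = -2093 - 96*√5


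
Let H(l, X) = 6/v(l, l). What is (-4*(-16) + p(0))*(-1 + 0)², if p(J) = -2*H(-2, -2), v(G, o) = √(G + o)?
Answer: 64 + 6*I ≈ 64.0 + 6.0*I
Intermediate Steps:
H(l, X) = 3*√2/√l (H(l, X) = 6/(√(l + l)) = 6/(√(2*l)) = 6/((√2*√l)) = 6*(√2/(2*√l)) = 3*√2/√l)
p(J) = 6*I (p(J) = -6*√2/√(-2) = -6*√2*(-I*√2/2) = -(-6)*I = 6*I)
(-4*(-16) + p(0))*(-1 + 0)² = (-4*(-16) + 6*I)*(-1 + 0)² = (64 + 6*I)*(-1)² = (64 + 6*I)*1 = 64 + 6*I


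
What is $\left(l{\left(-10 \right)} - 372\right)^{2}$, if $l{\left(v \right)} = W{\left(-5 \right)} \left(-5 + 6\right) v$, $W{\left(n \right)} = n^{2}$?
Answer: $386884$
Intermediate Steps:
$l{\left(v \right)} = 25 v$ ($l{\left(v \right)} = \left(-5\right)^{2} \left(-5 + 6\right) v = 25 \cdot 1 v = 25 v$)
$\left(l{\left(-10 \right)} - 372\right)^{2} = \left(25 \left(-10\right) - 372\right)^{2} = \left(-250 - 372\right)^{2} = \left(-622\right)^{2} = 386884$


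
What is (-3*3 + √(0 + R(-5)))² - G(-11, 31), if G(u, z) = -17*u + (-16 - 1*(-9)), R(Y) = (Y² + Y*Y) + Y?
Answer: -54 - 54*√5 ≈ -174.75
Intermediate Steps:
R(Y) = Y + 2*Y² (R(Y) = (Y² + Y²) + Y = 2*Y² + Y = Y + 2*Y²)
G(u, z) = -7 - 17*u (G(u, z) = -17*u + (-16 + 9) = -17*u - 7 = -7 - 17*u)
(-3*3 + √(0 + R(-5)))² - G(-11, 31) = (-3*3 + √(0 - 5*(1 + 2*(-5))))² - (-7 - 17*(-11)) = (-9 + √(0 - 5*(1 - 10)))² - (-7 + 187) = (-9 + √(0 - 5*(-9)))² - 1*180 = (-9 + √(0 + 45))² - 180 = (-9 + √45)² - 180 = (-9 + 3*√5)² - 180 = -180 + (-9 + 3*√5)²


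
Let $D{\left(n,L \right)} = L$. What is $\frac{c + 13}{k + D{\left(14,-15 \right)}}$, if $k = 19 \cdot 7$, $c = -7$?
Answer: $\frac{3}{59} \approx 0.050847$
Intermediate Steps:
$k = 133$
$\frac{c + 13}{k + D{\left(14,-15 \right)}} = \frac{-7 + 13}{133 - 15} = \frac{6}{118} = 6 \cdot \frac{1}{118} = \frac{3}{59}$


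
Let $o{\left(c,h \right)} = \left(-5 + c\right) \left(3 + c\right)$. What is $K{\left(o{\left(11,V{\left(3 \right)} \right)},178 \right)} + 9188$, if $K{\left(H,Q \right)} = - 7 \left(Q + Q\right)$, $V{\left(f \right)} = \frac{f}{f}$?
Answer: $6696$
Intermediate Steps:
$V{\left(f \right)} = 1$
$K{\left(H,Q \right)} = - 14 Q$ ($K{\left(H,Q \right)} = - 7 \cdot 2 Q = - 14 Q$)
$K{\left(o{\left(11,V{\left(3 \right)} \right)},178 \right)} + 9188 = \left(-14\right) 178 + 9188 = -2492 + 9188 = 6696$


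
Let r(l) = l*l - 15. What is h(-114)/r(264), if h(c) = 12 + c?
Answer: -34/23227 ≈ -0.0014638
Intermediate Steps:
r(l) = -15 + l**2 (r(l) = l**2 - 15 = -15 + l**2)
h(-114)/r(264) = (12 - 114)/(-15 + 264**2) = -102/(-15 + 69696) = -102/69681 = -102*1/69681 = -34/23227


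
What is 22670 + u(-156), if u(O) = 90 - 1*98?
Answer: 22662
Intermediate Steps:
u(O) = -8 (u(O) = 90 - 98 = -8)
22670 + u(-156) = 22670 - 8 = 22662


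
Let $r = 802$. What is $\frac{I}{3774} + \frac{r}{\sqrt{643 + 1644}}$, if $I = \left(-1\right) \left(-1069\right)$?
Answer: $\frac{1069}{3774} + \frac{802 \sqrt{2287}}{2287} \approx 17.054$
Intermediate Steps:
$I = 1069$
$\frac{I}{3774} + \frac{r}{\sqrt{643 + 1644}} = \frac{1069}{3774} + \frac{802}{\sqrt{643 + 1644}} = 1069 \cdot \frac{1}{3774} + \frac{802}{\sqrt{2287}} = \frac{1069}{3774} + 802 \frac{\sqrt{2287}}{2287} = \frac{1069}{3774} + \frac{802 \sqrt{2287}}{2287}$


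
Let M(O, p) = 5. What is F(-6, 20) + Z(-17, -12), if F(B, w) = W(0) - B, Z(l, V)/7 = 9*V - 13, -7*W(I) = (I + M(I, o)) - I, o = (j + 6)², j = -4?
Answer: -5892/7 ≈ -841.71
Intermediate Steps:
o = 4 (o = (-4 + 6)² = 2² = 4)
W(I) = -5/7 (W(I) = -((I + 5) - I)/7 = -((5 + I) - I)/7 = -⅐*5 = -5/7)
Z(l, V) = -91 + 63*V (Z(l, V) = 7*(9*V - 13) = 7*(-13 + 9*V) = -91 + 63*V)
F(B, w) = -5/7 - B
F(-6, 20) + Z(-17, -12) = (-5/7 - 1*(-6)) + (-91 + 63*(-12)) = (-5/7 + 6) + (-91 - 756) = 37/7 - 847 = -5892/7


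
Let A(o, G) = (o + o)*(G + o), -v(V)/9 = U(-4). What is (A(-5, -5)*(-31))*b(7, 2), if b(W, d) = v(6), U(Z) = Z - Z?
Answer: 0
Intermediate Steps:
U(Z) = 0
v(V) = 0 (v(V) = -9*0 = 0)
b(W, d) = 0
A(o, G) = 2*o*(G + o) (A(o, G) = (2*o)*(G + o) = 2*o*(G + o))
(A(-5, -5)*(-31))*b(7, 2) = ((2*(-5)*(-5 - 5))*(-31))*0 = ((2*(-5)*(-10))*(-31))*0 = (100*(-31))*0 = -3100*0 = 0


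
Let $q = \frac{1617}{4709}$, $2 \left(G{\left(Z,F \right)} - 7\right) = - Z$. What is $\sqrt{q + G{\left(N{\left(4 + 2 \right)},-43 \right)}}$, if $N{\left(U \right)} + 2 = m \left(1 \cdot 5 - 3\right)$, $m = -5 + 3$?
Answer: $\frac{\sqrt{229361263}}{4709} \approx 3.2161$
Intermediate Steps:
$m = -2$
$N{\left(U \right)} = -6$ ($N{\left(U \right)} = -2 - 2 \left(1 \cdot 5 - 3\right) = -2 - 2 \left(5 - 3\right) = -2 - 4 = -6$)
$G{\left(Z,F \right)} = 7 - \frac{Z}{2}$ ($G{\left(Z,F \right)} = 7 + \frac{\left(-1\right) Z}{2} = 7 - \frac{Z}{2}$)
$q = \frac{1617}{4709}$ ($q = 1617 \cdot \frac{1}{4709} = \frac{1617}{4709} \approx 0.34338$)
$\sqrt{q + G{\left(N{\left(4 + 2 \right)},-43 \right)}} = \sqrt{\frac{1617}{4709} + \left(7 - -3\right)} = \sqrt{\frac{1617}{4709} + \left(7 + 3\right)} = \sqrt{\frac{1617}{4709} + 10} = \sqrt{\frac{48707}{4709}} = \frac{\sqrt{229361263}}{4709}$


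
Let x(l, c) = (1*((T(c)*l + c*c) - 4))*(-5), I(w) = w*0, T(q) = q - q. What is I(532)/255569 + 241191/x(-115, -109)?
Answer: -80397/19795 ≈ -4.0615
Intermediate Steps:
T(q) = 0
I(w) = 0
x(l, c) = 20 - 5*c**2 (x(l, c) = (1*((0*l + c*c) - 4))*(-5) = (1*((0 + c**2) - 4))*(-5) = (1*(c**2 - 4))*(-5) = (1*(-4 + c**2))*(-5) = (-4 + c**2)*(-5) = 20 - 5*c**2)
I(532)/255569 + 241191/x(-115, -109) = 0/255569 + 241191/(20 - 5*(-109)**2) = 0*(1/255569) + 241191/(20 - 5*11881) = 0 + 241191/(20 - 59405) = 0 + 241191/(-59385) = 0 + 241191*(-1/59385) = 0 - 80397/19795 = -80397/19795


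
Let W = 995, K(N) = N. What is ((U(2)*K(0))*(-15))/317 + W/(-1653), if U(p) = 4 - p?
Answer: -995/1653 ≈ -0.60194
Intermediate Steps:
((U(2)*K(0))*(-15))/317 + W/(-1653) = (((4 - 1*2)*0)*(-15))/317 + 995/(-1653) = (((4 - 2)*0)*(-15))*(1/317) + 995*(-1/1653) = ((2*0)*(-15))*(1/317) - 995/1653 = (0*(-15))*(1/317) - 995/1653 = 0*(1/317) - 995/1653 = 0 - 995/1653 = -995/1653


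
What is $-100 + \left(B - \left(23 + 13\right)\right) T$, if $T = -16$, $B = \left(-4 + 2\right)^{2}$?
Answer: $412$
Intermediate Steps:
$B = 4$ ($B = \left(-2\right)^{2} = 4$)
$-100 + \left(B - \left(23 + 13\right)\right) T = -100 + \left(4 - \left(23 + 13\right)\right) \left(-16\right) = -100 + \left(4 - 36\right) \left(-16\right) = -100 - -512 = -100 + 512 = 412$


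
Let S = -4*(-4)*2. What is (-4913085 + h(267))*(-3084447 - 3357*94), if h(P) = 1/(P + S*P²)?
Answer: 2540773217814481258/152101 ≈ 1.6705e+13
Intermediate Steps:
S = 32 (S = 16*2 = 32)
h(P) = 1/(P + 32*P²)
(-4913085 + h(267))*(-3084447 - 3357*94) = (-4913085 + 1/(267*(1 + 32*267)))*(-3084447 - 3357*94) = (-4913085 + 1/(267*(1 + 8544)))*(-3084447 - 315558) = (-4913085 + (1/267)/8545)*(-3400005) = (-4913085 + (1/267)*(1/8545))*(-3400005) = (-4913085 + 1/2281515)*(-3400005) = -11209277123774/2281515*(-3400005) = 2540773217814481258/152101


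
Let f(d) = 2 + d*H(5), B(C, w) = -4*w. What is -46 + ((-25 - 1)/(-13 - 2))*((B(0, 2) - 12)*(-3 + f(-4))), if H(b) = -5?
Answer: -2114/3 ≈ -704.67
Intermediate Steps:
f(d) = 2 - 5*d (f(d) = 2 + d*(-5) = 2 - 5*d)
-46 + ((-25 - 1)/(-13 - 2))*((B(0, 2) - 12)*(-3 + f(-4))) = -46 + ((-25 - 1)/(-13 - 2))*((-4*2 - 12)*(-3 + (2 - 5*(-4)))) = -46 + (-26/(-15))*((-8 - 12)*(-3 + (2 + 20))) = -46 + (-26*(-1/15))*(-20*(-3 + 22)) = -46 + 26*(-20*19)/15 = -46 + (26/15)*(-380) = -46 - 1976/3 = -2114/3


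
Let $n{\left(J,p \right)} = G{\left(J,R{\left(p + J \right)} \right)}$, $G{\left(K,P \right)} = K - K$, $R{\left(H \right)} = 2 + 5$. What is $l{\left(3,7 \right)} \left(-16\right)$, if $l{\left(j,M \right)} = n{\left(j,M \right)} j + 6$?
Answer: $-96$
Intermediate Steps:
$R{\left(H \right)} = 7$
$G{\left(K,P \right)} = 0$
$n{\left(J,p \right)} = 0$
$l{\left(j,M \right)} = 6$ ($l{\left(j,M \right)} = 0 j + 6 = 0 + 6 = 6$)
$l{\left(3,7 \right)} \left(-16\right) = 6 \left(-16\right) = -96$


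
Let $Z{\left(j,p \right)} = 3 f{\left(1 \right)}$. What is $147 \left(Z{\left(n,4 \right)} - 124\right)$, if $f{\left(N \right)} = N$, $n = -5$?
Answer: $-17787$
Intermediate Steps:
$Z{\left(j,p \right)} = 3$ ($Z{\left(j,p \right)} = 3 \cdot 1 = 3$)
$147 \left(Z{\left(n,4 \right)} - 124\right) = 147 \left(3 - 124\right) = 147 \left(-121\right) = -17787$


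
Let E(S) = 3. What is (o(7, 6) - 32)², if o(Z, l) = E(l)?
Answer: 841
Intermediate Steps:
o(Z, l) = 3
(o(7, 6) - 32)² = (3 - 32)² = (-29)² = 841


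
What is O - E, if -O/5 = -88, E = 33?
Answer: 407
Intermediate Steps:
O = 440 (O = -5*(-88) = 440)
O - E = 440 - 1*33 = 440 - 33 = 407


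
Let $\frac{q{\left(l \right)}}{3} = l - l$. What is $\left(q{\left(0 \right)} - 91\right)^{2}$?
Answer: $8281$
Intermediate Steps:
$q{\left(l \right)} = 0$ ($q{\left(l \right)} = 3 \left(l - l\right) = 3 \cdot 0 = 0$)
$\left(q{\left(0 \right)} - 91\right)^{2} = \left(0 - 91\right)^{2} = \left(-91\right)^{2} = 8281$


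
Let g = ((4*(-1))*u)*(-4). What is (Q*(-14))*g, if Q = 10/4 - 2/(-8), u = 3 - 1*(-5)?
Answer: -4928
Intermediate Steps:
u = 8 (u = 3 + 5 = 8)
Q = 11/4 (Q = 10*(¼) - 2*(-⅛) = 5/2 + ¼ = 11/4 ≈ 2.7500)
g = 128 (g = ((4*(-1))*8)*(-4) = -4*8*(-4) = -32*(-4) = 128)
(Q*(-14))*g = ((11/4)*(-14))*128 = -77/2*128 = -4928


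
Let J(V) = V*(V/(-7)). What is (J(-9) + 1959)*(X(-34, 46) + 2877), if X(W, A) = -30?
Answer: 38810304/7 ≈ 5.5443e+6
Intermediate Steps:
J(V) = -V²/7 (J(V) = V*(V*(-⅐)) = V*(-V/7) = -V²/7)
(J(-9) + 1959)*(X(-34, 46) + 2877) = (-⅐*(-9)² + 1959)*(-30 + 2877) = (-⅐*81 + 1959)*2847 = (-81/7 + 1959)*2847 = (13632/7)*2847 = 38810304/7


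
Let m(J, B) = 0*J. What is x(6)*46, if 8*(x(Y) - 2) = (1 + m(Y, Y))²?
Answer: 391/4 ≈ 97.750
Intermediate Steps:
m(J, B) = 0
x(Y) = 17/8 (x(Y) = 2 + (1 + 0)²/8 = 2 + (⅛)*1² = 2 + (⅛)*1 = 2 + ⅛ = 17/8)
x(6)*46 = (17/8)*46 = 391/4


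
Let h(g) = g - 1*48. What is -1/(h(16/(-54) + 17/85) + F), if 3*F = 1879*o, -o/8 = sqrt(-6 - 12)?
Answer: 876555/8236321483849 - 273958200*I*sqrt(2)/8236321483849 ≈ 1.0643e-7 - 4.704e-5*I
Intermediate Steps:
h(g) = -48 + g (h(g) = g - 48 = -48 + g)
o = -24*I*sqrt(2) (o = -8*sqrt(-6 - 12) = -24*I*sqrt(2) ≈ -33.941*I)
F = -15032*I*sqrt(2) (F = (1879*(-24*I*sqrt(2)))/3 = (-45096*I*sqrt(2))/3 = -15032*I*sqrt(2) ≈ -21258.0*I)
-1/(h(16/(-54) + 17/85) + F) = -1/((-48 + (16/(-54) + 17/85)) - 15032*I*sqrt(2)) = -1/((-48 + (16*(-1/54) + 17*(1/85))) - 15032*I*sqrt(2)) = -1/((-48 + (-8/27 + 1/5)) - 15032*I*sqrt(2)) = -1/((-48 - 13/135) - 15032*I*sqrt(2)) = -1/(-6493/135 - 15032*I*sqrt(2))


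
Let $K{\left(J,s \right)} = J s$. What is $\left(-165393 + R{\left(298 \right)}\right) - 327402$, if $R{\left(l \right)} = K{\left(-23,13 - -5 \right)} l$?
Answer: $-616167$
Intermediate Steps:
$R{\left(l \right)} = - 414 l$ ($R{\left(l \right)} = - 23 \left(13 - -5\right) l = - 23 \left(13 + 5\right) l = \left(-23\right) 18 l = - 414 l$)
$\left(-165393 + R{\left(298 \right)}\right) - 327402 = \left(-165393 - 123372\right) - 327402 = -288765 - 327402 = -616167$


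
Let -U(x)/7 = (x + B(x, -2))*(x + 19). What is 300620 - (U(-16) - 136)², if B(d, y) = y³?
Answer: 165196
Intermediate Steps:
U(x) = -7*(-8 + x)*(19 + x) (U(x) = -7*(x + (-2)³)*(x + 19) = -7*(x - 8)*(19 + x) = -7*(-8 + x)*(19 + x))
300620 - (U(-16) - 136)² = 300620 - ((1064 - 77*(-16) - 7*(-16)²) - 136)² = 300620 - ((1064 + 1232 - 7*256) - 136)² = 300620 - ((1064 + 1232 - 1792) - 136)² = 300620 - (504 - 136)² = 300620 - 1*368² = 300620 - 1*135424 = 300620 - 135424 = 165196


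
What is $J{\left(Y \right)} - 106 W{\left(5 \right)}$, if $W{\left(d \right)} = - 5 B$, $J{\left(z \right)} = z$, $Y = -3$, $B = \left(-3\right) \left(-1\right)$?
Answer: $1587$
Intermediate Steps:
$B = 3$
$W{\left(d \right)} = -15$ ($W{\left(d \right)} = \left(-5\right) 3 = -15$)
$J{\left(Y \right)} - 106 W{\left(5 \right)} = -3 - -1590 = -3 + 1590 = 1587$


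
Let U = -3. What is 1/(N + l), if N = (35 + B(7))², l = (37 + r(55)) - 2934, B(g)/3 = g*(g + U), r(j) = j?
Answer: 1/11319 ≈ 8.8347e-5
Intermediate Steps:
B(g) = 3*g*(-3 + g) (B(g) = 3*(g*(g - 3)) = 3*(g*(-3 + g)) = 3*g*(-3 + g))
l = -2842 (l = (37 + 55) - 2934 = 92 - 2934 = -2842)
N = 14161 (N = (35 + 3*7*(-3 + 7))² = (35 + 3*7*4)² = (35 + 84)² = 119² = 14161)
1/(N + l) = 1/(14161 - 2842) = 1/11319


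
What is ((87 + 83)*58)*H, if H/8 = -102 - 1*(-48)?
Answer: -4259520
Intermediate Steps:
H = -432 (H = 8*(-102 - 1*(-48)) = 8*(-102 + 48) = 8*(-54) = -432)
((87 + 83)*58)*H = ((87 + 83)*58)*(-432) = (170*58)*(-432) = 9860*(-432) = -4259520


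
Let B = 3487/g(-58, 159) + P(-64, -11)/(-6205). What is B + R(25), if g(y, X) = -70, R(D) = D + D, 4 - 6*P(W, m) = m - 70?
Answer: 1406/7665 ≈ 0.18343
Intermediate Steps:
P(W, m) = 37/3 - m/6 (P(W, m) = ⅔ - (m - 70)/6 = ⅔ - (-70 + m)/6 = ⅔ + (35/3 - m/6) = 37/3 - m/6)
R(D) = 2*D
B = -381844/7665 (B = 3487/(-70) + (37/3 - ⅙*(-11))/(-6205) = 3487*(-1/70) + (37/3 + 11/6)*(-1/6205) = -3487/70 + (85/6)*(-1/6205) = -3487/70 - 1/438 = -381844/7665 ≈ -49.817)
B + R(25) = -381844/7665 + 2*25 = -381844/7665 + 50 = 1406/7665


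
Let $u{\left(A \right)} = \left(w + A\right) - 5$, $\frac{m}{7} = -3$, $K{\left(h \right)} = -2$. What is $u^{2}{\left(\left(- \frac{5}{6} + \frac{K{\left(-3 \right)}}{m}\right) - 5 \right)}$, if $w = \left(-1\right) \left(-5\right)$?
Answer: $\frac{58081}{1764} \approx 32.926$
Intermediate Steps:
$w = 5$
$m = -21$ ($m = 7 \left(-3\right) = -21$)
$u{\left(A \right)} = A$ ($u{\left(A \right)} = \left(5 + A\right) - 5 = A$)
$u^{2}{\left(\left(- \frac{5}{6} + \frac{K{\left(-3 \right)}}{m}\right) - 5 \right)} = \left(\left(- \frac{5}{6} - \frac{2}{-21}\right) - 5\right)^{2} = \left(\left(\left(-5\right) \frac{1}{6} - - \frac{2}{21}\right) - 5\right)^{2} = \left(\left(- \frac{5}{6} + \frac{2}{21}\right) - 5\right)^{2} = \left(- \frac{31}{42} - 5\right)^{2} = \left(- \frac{241}{42}\right)^{2} = \frac{58081}{1764}$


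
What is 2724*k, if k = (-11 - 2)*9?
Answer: -318708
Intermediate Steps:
k = -117 (k = -13*9 = -117)
2724*k = 2724*(-117) = -318708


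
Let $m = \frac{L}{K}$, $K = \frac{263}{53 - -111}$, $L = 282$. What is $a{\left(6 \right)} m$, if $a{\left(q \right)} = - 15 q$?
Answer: $- \frac{4162320}{263} \approx -15826.0$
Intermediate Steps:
$K = \frac{263}{164}$ ($K = \frac{263}{53 + 111} = \frac{263}{164} \approx 1.6037$)
$m = \frac{46248}{263}$ ($m = \frac{282}{\frac{263}{164}} = 282 \cdot \frac{164}{263} = \frac{46248}{263} \approx 175.85$)
$a{\left(6 \right)} m = \left(-15\right) 6 \cdot \frac{46248}{263} = \left(-90\right) \frac{46248}{263} = - \frac{4162320}{263}$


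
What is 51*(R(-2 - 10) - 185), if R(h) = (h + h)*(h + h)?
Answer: 19941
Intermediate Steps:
R(h) = 4*h² (R(h) = (2*h)*(2*h) = 4*h²)
51*(R(-2 - 10) - 185) = 51*(4*(-2 - 10)² - 185) = 51*(4*(-12)² - 185) = 51*(4*144 - 185) = 51*(576 - 185) = 51*391 = 19941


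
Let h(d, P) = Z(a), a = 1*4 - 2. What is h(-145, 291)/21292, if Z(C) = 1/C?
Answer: 1/42584 ≈ 2.3483e-5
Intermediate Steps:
a = 2 (a = 4 - 2 = 2)
h(d, P) = 1/2
h(-145, 291)/21292 = (1/2)/21292 = (1/2)*(1/21292) = 1/42584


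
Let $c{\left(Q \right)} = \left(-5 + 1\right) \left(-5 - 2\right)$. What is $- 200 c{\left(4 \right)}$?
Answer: $-5600$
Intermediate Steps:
$c{\left(Q \right)} = 28$ ($c{\left(Q \right)} = \left(-4\right) \left(-7\right) = 28$)
$- 200 c{\left(4 \right)} = \left(-200\right) 28 = -5600$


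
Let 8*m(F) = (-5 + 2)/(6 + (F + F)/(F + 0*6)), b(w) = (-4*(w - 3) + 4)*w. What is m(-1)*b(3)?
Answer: -9/16 ≈ -0.56250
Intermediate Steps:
b(w) = w*(16 - 4*w) (b(w) = (-4*(-3 + w) + 4)*w = ((12 - 4*w) + 4)*w = (16 - 4*w)*w = w*(16 - 4*w))
m(F) = -3/64 (m(F) = ((-5 + 2)/(6 + (F + F)/(F + 0*6)))/8 = (-3/(6 + (2*F)/(F + 0)))/8 = (-3/(6 + (2*F)/F))/8 = (-3/(6 + 2))/8 = (-3/8)/8 = (-3*⅛)/8 = (⅛)*(-3/8) = -3/64)
m(-1)*b(3) = -3*3*(4 - 1*3)/16 = -3*3*(4 - 3)/16 = -3*3/16 = -3/64*12 = -9/16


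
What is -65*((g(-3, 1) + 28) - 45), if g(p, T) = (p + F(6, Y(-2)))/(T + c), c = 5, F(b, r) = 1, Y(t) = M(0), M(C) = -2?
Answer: 3380/3 ≈ 1126.7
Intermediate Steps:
Y(t) = -2
g(p, T) = (1 + p)/(5 + T) (g(p, T) = (p + 1)/(T + 5) = (1 + p)/(5 + T))
-65*((g(-3, 1) + 28) - 45) = -65*(((1 - 3)/(5 + 1) + 28) - 45) = -65*((-2/6 + 28) - 45) = -65*(((⅙)*(-2) + 28) - 45) = -65*((-⅓ + 28) - 45) = -65*(83/3 - 45) = -65*(-52/3) = 3380/3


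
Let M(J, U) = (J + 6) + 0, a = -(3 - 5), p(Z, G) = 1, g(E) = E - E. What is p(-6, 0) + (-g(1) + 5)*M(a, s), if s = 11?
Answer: 41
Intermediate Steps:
g(E) = 0
a = 2 (a = -1*(-2) = 2)
M(J, U) = 6 + J (M(J, U) = (6 + J) + 0 = 6 + J)
p(-6, 0) + (-g(1) + 5)*M(a, s) = 1 + (-1*0 + 5)*(6 + 2) = 1 + (0 + 5)*8 = 1 + 5*8 = 1 + 40 = 41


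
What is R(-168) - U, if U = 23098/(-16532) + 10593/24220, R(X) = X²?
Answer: 2825354039761/100101260 ≈ 28225.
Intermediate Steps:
U = -96077521/100101260 (U = 23098*(-1/16532) + 10593*(1/24220) = -11549/8266 + 10593/24220 = -96077521/100101260 ≈ -0.95980)
R(-168) - U = (-168)² - 1*(-96077521/100101260) = 28224 + 96077521/100101260 = 2825354039761/100101260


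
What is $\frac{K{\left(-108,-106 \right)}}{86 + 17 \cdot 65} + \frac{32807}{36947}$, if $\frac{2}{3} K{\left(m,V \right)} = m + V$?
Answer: $\frac{9071050}{14667959} \approx 0.61843$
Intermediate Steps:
$K{\left(m,V \right)} = \frac{3 V}{2} + \frac{3 m}{2}$ ($K{\left(m,V \right)} = \frac{3 \left(m + V\right)}{2} = \frac{3 \left(V + m\right)}{2} = \frac{3 V}{2} + \frac{3 m}{2}$)
$\frac{K{\left(-108,-106 \right)}}{86 + 17 \cdot 65} + \frac{32807}{36947} = \frac{\frac{3}{2} \left(-106\right) + \frac{3}{2} \left(-108\right)}{86 + 17 \cdot 65} + \frac{32807}{36947} = \frac{-159 - 162}{86 + 1105} + 32807 \cdot \frac{1}{36947} = - \frac{321}{1191} + \frac{32807}{36947} = \left(-321\right) \frac{1}{1191} + \frac{32807}{36947} = - \frac{107}{397} + \frac{32807}{36947} = \frac{9071050}{14667959}$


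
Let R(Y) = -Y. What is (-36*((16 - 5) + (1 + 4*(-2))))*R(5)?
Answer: 720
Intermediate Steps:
(-36*((16 - 5) + (1 + 4*(-2))))*R(5) = (-36*((16 - 5) + (1 + 4*(-2))))*(-1*5) = -36*(11 + (1 - 8))*(-5) = -36*(11 - 7)*(-5) = -36*4*(-5) = -144*(-5) = 720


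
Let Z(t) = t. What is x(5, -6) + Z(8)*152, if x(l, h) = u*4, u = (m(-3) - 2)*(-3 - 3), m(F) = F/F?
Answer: 1240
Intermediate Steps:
m(F) = 1
u = 6 (u = (1 - 2)*(-3 - 3) = -1*(-6) = 6)
x(l, h) = 24 (x(l, h) = 6*4 = 24)
x(5, -6) + Z(8)*152 = 24 + 8*152 = 24 + 1216 = 1240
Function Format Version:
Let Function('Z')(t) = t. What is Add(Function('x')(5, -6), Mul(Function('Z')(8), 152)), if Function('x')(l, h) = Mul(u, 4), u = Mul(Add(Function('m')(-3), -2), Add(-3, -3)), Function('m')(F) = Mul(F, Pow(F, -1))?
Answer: 1240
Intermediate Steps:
Function('m')(F) = 1
u = 6 (u = Mul(Add(1, -2), Add(-3, -3)) = Mul(-1, -6) = 6)
Function('x')(l, h) = 24 (Function('x')(l, h) = Mul(6, 4) = 24)
Add(Function('x')(5, -6), Mul(Function('Z')(8), 152)) = Add(24, Mul(8, 152)) = Add(24, 1216) = 1240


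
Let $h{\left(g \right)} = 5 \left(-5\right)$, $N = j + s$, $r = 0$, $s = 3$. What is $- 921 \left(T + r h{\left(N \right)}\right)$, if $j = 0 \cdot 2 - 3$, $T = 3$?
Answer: $-2763$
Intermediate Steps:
$j = -3$ ($j = 0 - 3 = -3$)
$N = 0$ ($N = -3 + 3 = 0$)
$h{\left(g \right)} = -25$
$- 921 \left(T + r h{\left(N \right)}\right) = - 921 \left(3 + 0 \left(-25\right)\right) = - 921 \left(3 + 0\right) = \left(-921\right) 3 = -2763$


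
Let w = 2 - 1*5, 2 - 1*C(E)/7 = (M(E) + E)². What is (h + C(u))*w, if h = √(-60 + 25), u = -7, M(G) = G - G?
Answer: 987 - 3*I*√35 ≈ 987.0 - 17.748*I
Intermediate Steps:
M(G) = 0
C(E) = 14 - 7*E² (C(E) = 14 - 7*(0 + E)² = 14 - 7*E²)
h = I*√35 (h = √(-35) = I*√35 ≈ 5.9161*I)
w = -3 (w = 2 - 5 = -3)
(h + C(u))*w = (I*√35 + (14 - 7*(-7)²))*(-3) = (I*√35 + (14 - 7*49))*(-3) = (I*√35 + (14 - 343))*(-3) = (I*√35 - 329)*(-3) = (-329 + I*√35)*(-3) = 987 - 3*I*√35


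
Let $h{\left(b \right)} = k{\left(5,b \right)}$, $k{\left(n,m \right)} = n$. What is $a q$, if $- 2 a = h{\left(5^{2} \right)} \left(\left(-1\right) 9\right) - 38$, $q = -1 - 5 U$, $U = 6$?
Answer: $- \frac{2573}{2} \approx -1286.5$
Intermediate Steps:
$h{\left(b \right)} = 5$
$q = -31$ ($q = -1 - 30 = -31$)
$a = \frac{83}{2}$ ($a = - \frac{5 \left(\left(-1\right) 9\right) - 38}{2} = - \frac{5 \left(-9\right) - 38}{2} = - \frac{-45 - 38}{2} = \left(- \frac{1}{2}\right) \left(-83\right) = \frac{83}{2} \approx 41.5$)
$a q = \frac{83}{2} \left(-31\right) = - \frac{2573}{2}$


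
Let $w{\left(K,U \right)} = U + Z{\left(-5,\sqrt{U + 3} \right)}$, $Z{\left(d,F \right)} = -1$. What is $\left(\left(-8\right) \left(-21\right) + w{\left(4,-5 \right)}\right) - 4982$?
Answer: $-4820$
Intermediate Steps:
$w{\left(K,U \right)} = -1 + U$ ($w{\left(K,U \right)} = U - 1 = -1 + U$)
$\left(\left(-8\right) \left(-21\right) + w{\left(4,-5 \right)}\right) - 4982 = \left(\left(-8\right) \left(-21\right) - 6\right) - 4982 = \left(168 - 6\right) - 4982 = 162 - 4982 = -4820$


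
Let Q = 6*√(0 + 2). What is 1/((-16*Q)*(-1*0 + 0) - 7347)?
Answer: -1/7347 ≈ -0.00013611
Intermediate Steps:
Q = 6*√2 ≈ 8.4853
1/((-16*Q)*(-1*0 + 0) - 7347) = 1/((-96*√2)*(-1*0 + 0) - 7347) = 1/((-96*√2)*(0 + 0) - 7347) = 1/(-96*√2*0 - 7347) = 1/(0 - 7347) = 1/(-7347) = -1/7347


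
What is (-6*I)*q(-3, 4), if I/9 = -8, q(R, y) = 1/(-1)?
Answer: -432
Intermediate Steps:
q(R, y) = -1
I = -72 (I = 9*(-8) = -72)
(-6*I)*q(-3, 4) = -6*(-72)*(-1) = 432*(-1) = -432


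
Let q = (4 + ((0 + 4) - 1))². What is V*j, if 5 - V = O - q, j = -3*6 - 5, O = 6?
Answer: -1104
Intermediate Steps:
q = 49 (q = (4 + (4 - 1))² = (4 + 3)² = 7² = 49)
j = -23 (j = -18 - 5 = -23)
V = 48 (V = 5 - (6 - 1*49) = 5 - (6 - 49) = 5 - 1*(-43) = 5 + 43 = 48)
V*j = 48*(-23) = -1104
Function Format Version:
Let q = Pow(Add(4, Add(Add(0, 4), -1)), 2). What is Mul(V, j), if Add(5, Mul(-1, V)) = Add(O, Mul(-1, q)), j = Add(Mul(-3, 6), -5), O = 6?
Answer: -1104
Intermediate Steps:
q = 49 (q = Pow(Add(4, Add(4, -1)), 2) = Pow(Add(4, 3), 2) = Pow(7, 2) = 49)
j = -23 (j = Add(-18, -5) = -23)
V = 48 (V = Add(5, Mul(-1, Add(6, Mul(-1, 49)))) = Add(5, Mul(-1, Add(6, -49))) = Add(5, Mul(-1, -43)) = Add(5, 43) = 48)
Mul(V, j) = Mul(48, -23) = -1104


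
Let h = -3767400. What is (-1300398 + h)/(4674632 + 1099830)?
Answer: -2533899/2887231 ≈ -0.87762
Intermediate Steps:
(-1300398 + h)/(4674632 + 1099830) = (-1300398 - 3767400)/(4674632 + 1099830) = -5067798/5774462 = -5067798*1/5774462 = -2533899/2887231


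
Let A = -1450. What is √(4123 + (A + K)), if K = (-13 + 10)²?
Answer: 3*√298 ≈ 51.788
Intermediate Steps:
K = 9 (K = (-3)² = 9)
√(4123 + (A + K)) = √(4123 + (-1450 + 9)) = √(4123 - 1441) = √2682 = 3*√298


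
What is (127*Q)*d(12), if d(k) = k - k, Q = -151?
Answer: 0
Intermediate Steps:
d(k) = 0
(127*Q)*d(12) = (127*(-151))*0 = -19177*0 = 0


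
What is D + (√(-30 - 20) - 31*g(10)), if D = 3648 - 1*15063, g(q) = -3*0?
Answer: -11415 + 5*I*√2 ≈ -11415.0 + 7.0711*I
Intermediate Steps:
g(q) = 0
D = -11415 (D = 3648 - 15063 = -11415)
D + (√(-30 - 20) - 31*g(10)) = -11415 + (√(-30 - 20) - 31*0) = -11415 + (√(-50) + 0) = -11415 + (5*I*√2 + 0) = -11415 + 5*I*√2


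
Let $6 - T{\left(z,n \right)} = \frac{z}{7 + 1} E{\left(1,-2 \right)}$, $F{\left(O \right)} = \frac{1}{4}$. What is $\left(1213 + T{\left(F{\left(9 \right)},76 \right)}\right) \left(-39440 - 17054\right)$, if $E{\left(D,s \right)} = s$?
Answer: $- \frac{550957735}{8} \approx -6.887 \cdot 10^{7}$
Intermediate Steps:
$F{\left(O \right)} = \frac{1}{4}$
$T{\left(z,n \right)} = 6 + \frac{z}{4}$ ($T{\left(z,n \right)} = 6 - \frac{z}{7 + 1} \left(-2\right) = 6 - \frac{z}{8} \left(-2\right) = 6 - - \frac{z}{4} = 6 + \frac{z}{4}$)
$\left(1213 + T{\left(F{\left(9 \right)},76 \right)}\right) \left(-39440 - 17054\right) = \left(1213 + \left(6 + \frac{1}{4} \cdot \frac{1}{4}\right)\right) \left(-39440 - 17054\right) = \left(1213 + \left(6 + \frac{1}{16}\right)\right) \left(-56494\right) = \left(1213 + \frac{97}{16}\right) \left(-56494\right) = \frac{19505}{16} \left(-56494\right) = - \frac{550957735}{8}$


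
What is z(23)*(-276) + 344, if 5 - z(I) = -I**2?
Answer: -147040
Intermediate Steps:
z(I) = 5 + I**2 (z(I) = 5 - (-1)*I**2 = 5 + I**2)
z(23)*(-276) + 344 = (5 + 23**2)*(-276) + 344 = (5 + 529)*(-276) + 344 = 534*(-276) + 344 = -147384 + 344 = -147040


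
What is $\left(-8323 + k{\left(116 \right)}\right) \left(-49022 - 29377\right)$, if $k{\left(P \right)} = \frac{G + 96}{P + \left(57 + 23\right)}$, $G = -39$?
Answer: $\frac{127888447149}{196} \approx 6.5249 \cdot 10^{8}$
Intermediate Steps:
$k{\left(P \right)} = \frac{57}{80 + P}$ ($k{\left(P \right)} = \frac{-39 + 96}{P + \left(57 + 23\right)} = \frac{57}{P + 80} = \frac{57}{80 + P}$)
$\left(-8323 + k{\left(116 \right)}\right) \left(-49022 - 29377\right) = \left(-8323 + \frac{57}{80 + 116}\right) \left(-49022 - 29377\right) = \left(-8323 + \frac{57}{196}\right) \left(-78399\right) = \left(- \frac{1631251}{196}\right) \left(-78399\right) = \frac{127888447149}{196}$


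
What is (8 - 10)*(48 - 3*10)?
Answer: -36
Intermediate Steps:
(8 - 10)*(48 - 3*10) = -2*(48 - 30) = -2*18 = -36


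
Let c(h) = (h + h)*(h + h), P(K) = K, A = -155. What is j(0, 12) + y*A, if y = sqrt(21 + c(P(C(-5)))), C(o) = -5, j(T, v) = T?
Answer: -1705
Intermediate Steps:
c(h) = 4*h**2 (c(h) = (2*h)*(2*h) = 4*h**2)
y = 11 (y = sqrt(21 + 4*(-5)**2) = sqrt(21 + 4*25) = sqrt(21 + 100) = sqrt(121) = 11)
j(0, 12) + y*A = 0 + 11*(-155) = 0 - 1705 = -1705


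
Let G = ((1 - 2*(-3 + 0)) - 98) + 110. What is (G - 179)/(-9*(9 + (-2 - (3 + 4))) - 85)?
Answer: 32/17 ≈ 1.8824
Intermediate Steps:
G = 19 (G = ((1 - 2*(-3)) - 98) + 110 = ((1 + 6) - 98) + 110 = (7 - 98) + 110 = -91 + 110 = 19)
(G - 179)/(-9*(9 + (-2 - (3 + 4))) - 85) = (19 - 179)/(-9*(9 + (-2 - (3 + 4))) - 85) = -160/(-9*(9 + (-2 - 1*7)) - 85) = -160/(-9*(9 + (-2 - 7)) - 85) = -160/(-9*(9 - 9) - 85) = -160/(-9*0 - 85) = -160/(0 - 85) = -160/(-85) = -160*(-1/85) = 32/17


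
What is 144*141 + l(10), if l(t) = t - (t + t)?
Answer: 20294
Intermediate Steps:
l(t) = -t (l(t) = t - 2*t = -t)
144*141 + l(10) = 144*141 - 1*10 = 20304 - 10 = 20294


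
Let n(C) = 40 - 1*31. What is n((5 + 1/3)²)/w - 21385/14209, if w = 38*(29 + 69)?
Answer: -6116143/4070332 ≈ -1.5026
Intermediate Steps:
n(C) = 9 (n(C) = 40 - 31 = 9)
w = 3724 (w = 38*98 = 3724)
n((5 + 1/3)²)/w - 21385/14209 = 9/3724 - 21385/14209 = 9*(1/3724) - 21385*1/14209 = 9/3724 - 1645/1093 = -6116143/4070332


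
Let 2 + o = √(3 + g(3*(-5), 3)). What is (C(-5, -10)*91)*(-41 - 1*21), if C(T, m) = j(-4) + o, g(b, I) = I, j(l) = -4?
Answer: 33852 - 5642*√6 ≈ 20032.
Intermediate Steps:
o = -2 + √6 (o = -2 + √(3 + 3) = -2 + √6 ≈ 0.44949)
C(T, m) = -6 + √6 (C(T, m) = -4 + (-2 + √6) = -6 + √6)
(C(-5, -10)*91)*(-41 - 1*21) = ((-6 + √6)*91)*(-41 - 1*21) = (-546 + 91*√6)*(-41 - 21) = (-546 + 91*√6)*(-62) = 33852 - 5642*√6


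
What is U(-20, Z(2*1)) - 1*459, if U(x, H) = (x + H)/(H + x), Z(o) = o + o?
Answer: -458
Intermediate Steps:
Z(o) = 2*o
U(x, H) = 1 (U(x, H) = (H + x)/(H + x) = 1)
U(-20, Z(2*1)) - 1*459 = 1 - 1*459 = 1 - 459 = -458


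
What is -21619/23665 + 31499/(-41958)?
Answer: -1652513837/992936070 ≈ -1.6643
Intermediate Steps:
-21619/23665 + 31499/(-41958) = -21619*1/23665 + 31499*(-1/41958) = -21619/23665 - 31499/41958 = -1652513837/992936070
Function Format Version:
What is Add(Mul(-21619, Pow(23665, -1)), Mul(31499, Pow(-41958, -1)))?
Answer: Rational(-1652513837, 992936070) ≈ -1.6643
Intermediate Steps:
Add(Mul(-21619, Pow(23665, -1)), Mul(31499, Pow(-41958, -1))) = Add(Mul(-21619, Rational(1, 23665)), Mul(31499, Rational(-1, 41958))) = Add(Rational(-21619, 23665), Rational(-31499, 41958)) = Rational(-1652513837, 992936070)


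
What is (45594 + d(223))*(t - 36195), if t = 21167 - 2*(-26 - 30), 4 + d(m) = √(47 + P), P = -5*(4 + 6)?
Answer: -680020440 - 14916*I*√3 ≈ -6.8002e+8 - 25835.0*I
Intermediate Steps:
P = -50 (P = -5*10 = -50)
d(m) = -4 + I*√3 (d(m) = -4 + √(47 - 50) = -4 + √(-3) = -4 + I*√3)
t = 21279 (t = 21167 - 2*(-56) = 21167 + 112 = 21279)
(45594 + d(223))*(t - 36195) = (45594 + (-4 + I*√3))*(21279 - 36195) = (45590 + I*√3)*(-14916) = -680020440 - 14916*I*√3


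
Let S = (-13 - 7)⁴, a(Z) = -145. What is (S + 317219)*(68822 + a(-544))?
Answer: 32773969263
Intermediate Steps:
S = 160000 (S = (-20)⁴ = 160000)
(S + 317219)*(68822 + a(-544)) = (160000 + 317219)*(68822 - 145) = 477219*68677 = 32773969263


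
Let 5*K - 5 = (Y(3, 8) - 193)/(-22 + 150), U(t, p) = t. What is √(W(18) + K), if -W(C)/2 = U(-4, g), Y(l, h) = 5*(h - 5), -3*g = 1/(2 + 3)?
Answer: √13955/40 ≈ 2.9533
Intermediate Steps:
g = -1/15 (g = -1/(3*(2 + 3)) = -⅓/5 = -⅓*⅕ = -1/15 ≈ -0.066667)
Y(l, h) = -25 + 5*h (Y(l, h) = 5*(-5 + h) = -25 + 5*h)
W(C) = 8 (W(C) = -2*(-4) = 8)
K = 231/320 (K = 1 + (((-25 + 5*8) - 193)/(-22 + 150))/5 = 1 + (((-25 + 40) - 193)/128)/5 = 1 + ((15 - 193)*(1/128))/5 = 1 + (-178*1/128)/5 = 1 + (⅕)*(-89/64) = 1 - 89/320 = 231/320 ≈ 0.72188)
√(W(18) + K) = √(8 + 231/320) = √(2791/320) = √13955/40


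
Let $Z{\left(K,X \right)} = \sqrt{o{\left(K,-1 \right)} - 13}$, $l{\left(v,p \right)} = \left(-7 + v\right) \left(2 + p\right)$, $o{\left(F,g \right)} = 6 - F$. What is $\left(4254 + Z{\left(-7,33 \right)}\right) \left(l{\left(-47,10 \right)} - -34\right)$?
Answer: $-2611956$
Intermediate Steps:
$Z{\left(K,X \right)} = \sqrt{-7 - K}$ ($Z{\left(K,X \right)} = \sqrt{\left(6 - K\right) - 13} = \sqrt{-7 - K}$)
$\left(4254 + Z{\left(-7,33 \right)}\right) \left(l{\left(-47,10 \right)} - -34\right) = \left(4254 + \sqrt{-7 - -7}\right) \left(\left(-14 - 70 + 2 \left(-47\right) + 10 \left(-47\right)\right) - -34\right) = \left(4254 + \sqrt{-7 + 7}\right) \left(\left(-14 - 70 - 94 - 470\right) + \left(-672 + 706\right)\right) = \left(4254 + \sqrt{0}\right) \left(-648 + 34\right) = \left(4254 + 0\right) \left(-614\right) = 4254 \left(-614\right) = -2611956$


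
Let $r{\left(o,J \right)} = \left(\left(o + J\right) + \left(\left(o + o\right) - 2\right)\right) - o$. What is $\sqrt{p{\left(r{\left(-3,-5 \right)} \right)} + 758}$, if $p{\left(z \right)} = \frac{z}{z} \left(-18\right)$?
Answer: $2 \sqrt{185} \approx 27.203$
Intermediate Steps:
$r{\left(o,J \right)} = -2 + J + 2 o$ ($r{\left(o,J \right)} = \left(\left(J + o\right) + \left(2 o - 2\right)\right) - o = \left(\left(J + o\right) + \left(-2 + 2 o\right)\right) - o = \left(-2 + J + 3 o\right) - o = -2 + J + 2 o$)
$p{\left(z \right)} = -18$ ($p{\left(z \right)} = 1 \left(-18\right) = -18$)
$\sqrt{p{\left(r{\left(-3,-5 \right)} \right)} + 758} = \sqrt{-18 + 758} = \sqrt{740} = 2 \sqrt{185}$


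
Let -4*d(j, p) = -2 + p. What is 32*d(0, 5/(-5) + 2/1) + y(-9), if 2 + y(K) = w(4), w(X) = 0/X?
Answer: 6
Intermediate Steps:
w(X) = 0
y(K) = -2 (y(K) = -2 + 0 = -2)
d(j, p) = ½ - p/4 (d(j, p) = -(-2 + p)/4 = ½ - p/4)
32*d(0, 5/(-5) + 2/1) + y(-9) = 32*(½ - (5/(-5) + 2/1)/4) - 2 = 32*(½ - (5*(-⅕) + 2*1)/4) - 2 = 32*(½ - (-1 + 2)/4) - 2 = 32*(½ - ¼*1) - 2 = 32*(½ - ¼) - 2 = 32*(¼) - 2 = 8 - 2 = 6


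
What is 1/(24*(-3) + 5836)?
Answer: 1/5764 ≈ 0.00017349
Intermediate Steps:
1/(24*(-3) + 5836) = 1/(-72 + 5836) = 1/5764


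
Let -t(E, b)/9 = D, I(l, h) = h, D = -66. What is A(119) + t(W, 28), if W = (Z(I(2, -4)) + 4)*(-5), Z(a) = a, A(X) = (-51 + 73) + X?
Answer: 735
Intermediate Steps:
A(X) = 22 + X
W = 0 (W = (-4 + 4)*(-5) = 0*(-5) = 0)
t(E, b) = 594 (t(E, b) = -9*(-66) = 594)
A(119) + t(W, 28) = (22 + 119) + 594 = 141 + 594 = 735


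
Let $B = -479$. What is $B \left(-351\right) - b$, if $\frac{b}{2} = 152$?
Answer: $167825$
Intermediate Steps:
$b = 304$ ($b = 2 \cdot 152 = 304$)
$B \left(-351\right) - b = \left(-479\right) \left(-351\right) - 304 = 168129 - 304 = 167825$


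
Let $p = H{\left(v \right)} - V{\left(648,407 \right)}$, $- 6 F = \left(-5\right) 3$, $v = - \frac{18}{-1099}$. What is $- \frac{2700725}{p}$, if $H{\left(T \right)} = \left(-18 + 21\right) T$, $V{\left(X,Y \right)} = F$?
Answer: $\frac{5936193550}{5387} \approx 1.1019 \cdot 10^{6}$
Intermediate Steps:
$v = \frac{18}{1099}$ ($v = \left(-18\right) \left(- \frac{1}{1099}\right) = \frac{18}{1099} \approx 0.016379$)
$F = \frac{5}{2}$ ($F = - \frac{\left(-5\right) 3}{6} = \left(- \frac{1}{6}\right) \left(-15\right) = \frac{5}{2} \approx 2.5$)
$V{\left(X,Y \right)} = \frac{5}{2}$
$H{\left(T \right)} = 3 T$
$p = - \frac{5387}{2198}$ ($p = 3 \cdot \frac{18}{1099} - \frac{5}{2} = \frac{54}{1099} - \frac{5}{2} = - \frac{5387}{2198} \approx -2.4509$)
$- \frac{2700725}{p} = - \frac{2700725}{- \frac{5387}{2198}} = \left(-2700725\right) \left(- \frac{2198}{5387}\right) = \frac{5936193550}{5387}$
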